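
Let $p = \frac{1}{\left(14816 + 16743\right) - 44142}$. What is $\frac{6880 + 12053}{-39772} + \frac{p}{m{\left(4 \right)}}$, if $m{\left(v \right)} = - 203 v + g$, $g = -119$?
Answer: $- \frac{221795757437}{465919951756} \approx -0.47604$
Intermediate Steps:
$m{\left(v \right)} = -119 - 203 v$ ($m{\left(v \right)} = - 203 v - 119 = -119 - 203 v$)
$p = - \frac{1}{12583}$ ($p = \frac{1}{31559 - 44142} = \frac{1}{-12583} = - \frac{1}{12583} \approx -7.9472 \cdot 10^{-5}$)
$\frac{6880 + 12053}{-39772} + \frac{p}{m{\left(4 \right)}} = \frac{6880 + 12053}{-39772} - \frac{1}{12583 \left(-119 - 812\right)} = 18933 \left(- \frac{1}{39772}\right) - \frac{1}{12583 \left(-119 - 812\right)} = - \frac{18933}{39772} - \frac{1}{12583 \left(-931\right)} = - \frac{18933}{39772} - - \frac{1}{11714773} = - \frac{18933}{39772} + \frac{1}{11714773} = - \frac{221795757437}{465919951756}$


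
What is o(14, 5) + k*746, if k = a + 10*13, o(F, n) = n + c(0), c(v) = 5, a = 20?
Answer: 111910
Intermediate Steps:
o(F, n) = 5 + n (o(F, n) = n + 5 = 5 + n)
k = 150 (k = 20 + 10*13 = 20 + 130 = 150)
o(14, 5) + k*746 = (5 + 5) + 150*746 = 10 + 111900 = 111910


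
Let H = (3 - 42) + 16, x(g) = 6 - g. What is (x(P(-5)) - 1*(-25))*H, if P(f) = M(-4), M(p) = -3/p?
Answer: -2783/4 ≈ -695.75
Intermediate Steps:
P(f) = 3/4 (P(f) = -3/(-4) = -3*(-1/4) = 3/4)
H = -23 (H = -39 + 16 = -23)
(x(P(-5)) - 1*(-25))*H = ((6 - 1*3/4) - 1*(-25))*(-23) = ((6 - 3/4) + 25)*(-23) = (21/4 + 25)*(-23) = (121/4)*(-23) = -2783/4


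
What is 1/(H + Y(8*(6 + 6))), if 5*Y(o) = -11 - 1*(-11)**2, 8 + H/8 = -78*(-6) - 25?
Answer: 5/17268 ≈ 0.00028955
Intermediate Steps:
H = 3480 (H = -64 + 8*(-78*(-6) - 25) = -64 + 8*(468 - 25) = -64 + 8*443 = -64 + 3544 = 3480)
Y(o) = -132/5 (Y(o) = (-11 - 1*(-11)**2)/5 = (-11 - 1*121)/5 = (-11 - 121)/5 = (1/5)*(-132) = -132/5)
1/(H + Y(8*(6 + 6))) = 1/(3480 - 132/5) = 1/(17268/5) = 5/17268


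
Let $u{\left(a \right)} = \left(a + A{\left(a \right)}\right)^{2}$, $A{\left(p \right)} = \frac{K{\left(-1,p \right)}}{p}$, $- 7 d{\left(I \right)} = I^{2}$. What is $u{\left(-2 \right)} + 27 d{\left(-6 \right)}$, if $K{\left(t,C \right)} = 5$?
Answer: $- \frac{3321}{28} \approx -118.61$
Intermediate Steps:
$d{\left(I \right)} = - \frac{I^{2}}{7}$
$A{\left(p \right)} = \frac{5}{p}$
$u{\left(a \right)} = \left(a + \frac{5}{a}\right)^{2}$
$u{\left(-2 \right)} + 27 d{\left(-6 \right)} = \frac{\left(5 + \left(-2\right)^{2}\right)^{2}}{4} + 27 \left(- \frac{\left(-6\right)^{2}}{7}\right) = \frac{\left(5 + 4\right)^{2}}{4} + 27 \left(\left(- \frac{1}{7}\right) 36\right) = \frac{9^{2}}{4} + 27 \left(- \frac{36}{7}\right) = \frac{1}{4} \cdot 81 - \frac{972}{7} = \frac{81}{4} - \frac{972}{7} = - \frac{3321}{28}$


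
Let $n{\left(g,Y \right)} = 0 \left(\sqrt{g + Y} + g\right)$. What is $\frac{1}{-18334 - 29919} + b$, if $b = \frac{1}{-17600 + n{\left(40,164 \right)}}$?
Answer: $- \frac{65853}{849252800} \approx -7.7542 \cdot 10^{-5}$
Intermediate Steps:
$n{\left(g,Y \right)} = 0$ ($n{\left(g,Y \right)} = 0 \left(\sqrt{Y + g} + g\right) = 0 \left(g + \sqrt{Y + g}\right) = 0$)
$b = - \frac{1}{17600}$ ($b = \frac{1}{-17600 + 0} = \frac{1}{-17600} = - \frac{1}{17600} \approx -5.6818 \cdot 10^{-5}$)
$\frac{1}{-18334 - 29919} + b = \frac{1}{-18334 - 29919} - \frac{1}{17600} = \frac{1}{-48253} - \frac{1}{17600} = - \frac{1}{48253} - \frac{1}{17600} = - \frac{65853}{849252800}$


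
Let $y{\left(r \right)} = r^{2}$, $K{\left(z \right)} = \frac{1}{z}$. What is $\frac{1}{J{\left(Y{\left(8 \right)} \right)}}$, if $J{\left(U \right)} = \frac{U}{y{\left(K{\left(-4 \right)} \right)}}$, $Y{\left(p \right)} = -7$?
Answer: $- \frac{1}{112} \approx -0.0089286$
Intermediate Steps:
$J{\left(U \right)} = 16 U$ ($J{\left(U \right)} = \frac{U}{\left(\frac{1}{-4}\right)^{2}} = \frac{U}{\left(- \frac{1}{4}\right)^{2}} = U \frac{1}{\frac{1}{16}} = U 16 = 16 U$)
$\frac{1}{J{\left(Y{\left(8 \right)} \right)}} = \frac{1}{16 \left(-7\right)} = \frac{1}{-112} = - \frac{1}{112}$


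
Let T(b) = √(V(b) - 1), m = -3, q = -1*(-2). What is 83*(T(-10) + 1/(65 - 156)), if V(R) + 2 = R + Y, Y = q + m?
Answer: -83/91 + 83*I*√14 ≈ -0.91209 + 310.56*I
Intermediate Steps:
q = 2
Y = -1 (Y = 2 - 3 = -1)
V(R) = -3 + R (V(R) = -2 + (R - 1) = -2 + (-1 + R) = -3 + R)
T(b) = √(-4 + b) (T(b) = √((-3 + b) - 1) = √(-4 + b))
83*(T(-10) + 1/(65 - 156)) = 83*(√(-4 - 10) + 1/(65 - 156)) = 83*(√(-14) + 1/(-91)) = 83*(I*√14 - 1/91) = 83*(-1/91 + I*√14) = -83/91 + 83*I*√14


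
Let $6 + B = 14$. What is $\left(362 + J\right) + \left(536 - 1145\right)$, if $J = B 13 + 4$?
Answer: $-139$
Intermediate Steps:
$B = 8$ ($B = -6 + 14 = 8$)
$J = 108$ ($J = 8 \cdot 13 + 4 = 104 + 4 = 108$)
$\left(362 + J\right) + \left(536 - 1145\right) = \left(362 + 108\right) + \left(536 - 1145\right) = 470 - 609 = -139$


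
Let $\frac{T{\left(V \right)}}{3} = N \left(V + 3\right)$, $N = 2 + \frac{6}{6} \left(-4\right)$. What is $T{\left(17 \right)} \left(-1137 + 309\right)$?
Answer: $99360$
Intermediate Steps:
$N = -2$ ($N = 2 + 6 \cdot \frac{1}{6} \left(-4\right) = 2 + 1 \left(-4\right) = 2 - 4 = -2$)
$T{\left(V \right)} = -18 - 6 V$ ($T{\left(V \right)} = 3 \left(- 2 \left(V + 3\right)\right) = 3 \left(- 2 \left(3 + V\right)\right) = 3 \left(-6 - 2 V\right) = -18 - 6 V$)
$T{\left(17 \right)} \left(-1137 + 309\right) = \left(-18 - 102\right) \left(-1137 + 309\right) = \left(-18 - 102\right) \left(-828\right) = \left(-120\right) \left(-828\right) = 99360$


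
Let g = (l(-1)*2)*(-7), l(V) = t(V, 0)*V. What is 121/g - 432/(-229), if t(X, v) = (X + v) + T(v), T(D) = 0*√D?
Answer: -21661/3206 ≈ -6.7564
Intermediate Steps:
T(D) = 0
t(X, v) = X + v (t(X, v) = (X + v) + 0 = X + v)
l(V) = V² (l(V) = (V + 0)*V = V*V = V²)
g = -14 (g = ((-1)²*2)*(-7) = (1*2)*(-7) = 2*(-7) = -14)
121/g - 432/(-229) = 121/(-14) - 432/(-229) = 121*(-1/14) - 432*(-1/229) = -121/14 + 432/229 = -21661/3206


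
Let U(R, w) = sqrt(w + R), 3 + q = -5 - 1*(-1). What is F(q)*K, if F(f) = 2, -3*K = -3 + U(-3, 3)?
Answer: 2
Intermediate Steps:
q = -7 (q = -3 + (-5 - 1*(-1)) = -3 + (-5 + 1) = -3 - 4 = -7)
U(R, w) = sqrt(R + w)
K = 1 (K = -(-3 + sqrt(-3 + 3))/3 = -(-3 + sqrt(0))/3 = -(-3 + 0)/3 = -1/3*(-3) = 1)
F(q)*K = 2*1 = 2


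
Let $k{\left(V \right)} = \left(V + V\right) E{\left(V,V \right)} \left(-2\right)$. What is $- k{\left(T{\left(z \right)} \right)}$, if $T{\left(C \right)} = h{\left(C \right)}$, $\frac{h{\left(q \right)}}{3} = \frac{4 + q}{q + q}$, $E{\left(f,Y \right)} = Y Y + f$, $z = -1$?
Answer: $- \frac{567}{2} \approx -283.5$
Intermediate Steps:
$E{\left(f,Y \right)} = f + Y^{2}$ ($E{\left(f,Y \right)} = Y^{2} + f = f + Y^{2}$)
$h{\left(q \right)} = \frac{3 \left(4 + q\right)}{2 q}$ ($h{\left(q \right)} = 3 \frac{4 + q}{q + q} = 3 \frac{4 + q}{2 q} = \frac{3 \left(4 + q\right)}{2 q}$)
$T{\left(C \right)} = \frac{3}{2} + \frac{6}{C}$
$k{\left(V \right)} = - 4 V \left(V + V^{2}\right)$ ($k{\left(V \right)} = \left(V + V\right) \left(V + V^{2}\right) \left(-2\right) = 2 V \left(V + V^{2}\right) \left(-2\right) = - 4 V \left(V + V^{2}\right)$)
$- k{\left(T{\left(z \right)} \right)} = - \left(-4\right) \left(\frac{3}{2} + \frac{6}{-1}\right)^{2} \left(1 + \left(\frac{3}{2} + \frac{6}{-1}\right)\right) = - \left(-4\right) \left(\frac{3}{2} + 6 \left(-1\right)\right)^{2} \left(1 + \left(\frac{3}{2} + 6 \left(-1\right)\right)\right) = - \left(-4\right) \left(\frac{3}{2} - 6\right)^{2} \left(1 + \left(\frac{3}{2} - 6\right)\right) = - \left(-4\right) \left(- \frac{9}{2}\right)^{2} \left(1 - \frac{9}{2}\right) = - \frac{\left(-4\right) 81 \left(-7\right)}{4 \cdot 2} = \left(-1\right) \frac{567}{2} = - \frac{567}{2}$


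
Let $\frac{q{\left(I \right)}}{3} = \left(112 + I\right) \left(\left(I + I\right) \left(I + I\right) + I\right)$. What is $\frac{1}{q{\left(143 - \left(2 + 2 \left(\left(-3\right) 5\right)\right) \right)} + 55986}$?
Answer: $\frac{1}{99503601} \approx 1.005 \cdot 10^{-8}$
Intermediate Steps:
$q{\left(I \right)} = 3 \left(112 + I\right) \left(I + 4 I^{2}\right)$ ($q{\left(I \right)} = 3 \left(112 + I\right) \left(\left(I + I\right) \left(I + I\right) + I\right) = 3 \left(112 + I\right) \left(2 I 2 I + I\right) = 3 \left(112 + I\right) \left(4 I^{2} + I\right) = 3 \left(112 + I\right) \left(I + 4 I^{2}\right)$)
$\frac{1}{q{\left(143 - \left(2 + 2 \left(\left(-3\right) 5\right)\right) \right)} + 55986} = \frac{1}{3 \left(143 - \left(2 + 2 \left(\left(-3\right) 5\right)\right)\right) \left(112 + 4 \left(143 - \left(2 + 2 \left(\left(-3\right) 5\right)\right)\right)^{2} + 449 \left(143 - \left(2 + 2 \left(\left(-3\right) 5\right)\right)\right)\right) + 55986} = \frac{1}{3 \left(143 - -28\right) \left(112 + 4 \left(143 - -28\right)^{2} + 449 \left(143 - -28\right)\right) + 55986} = \frac{1}{3 \left(143 + \left(30 - 2\right)\right) \left(112 + 4 \left(143 + \left(30 - 2\right)\right)^{2} + 449 \left(143 + \left(30 - 2\right)\right)\right) + 55986} = \frac{1}{3 \left(143 + 28\right) \left(112 + 4 \left(143 + 28\right)^{2} + 449 \left(143 + 28\right)\right) + 55986} = \frac{1}{3 \cdot 171 \left(112 + 4 \cdot 171^{2} + 449 \cdot 171\right) + 55986} = \frac{1}{3 \cdot 171 \left(112 + 4 \cdot 29241 + 76779\right) + 55986} = \frac{1}{3 \cdot 171 \left(112 + 116964 + 76779\right) + 55986} = \frac{1}{3 \cdot 171 \cdot 193855 + 55986} = \frac{1}{99447615 + 55986} = \frac{1}{99503601}$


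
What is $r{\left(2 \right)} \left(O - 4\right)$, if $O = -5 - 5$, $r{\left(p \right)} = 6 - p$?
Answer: $-56$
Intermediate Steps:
$O = -10$ ($O = -5 - 5 = -10$)
$r{\left(2 \right)} \left(O - 4\right) = \left(6 - 2\right) \left(-10 - 4\right) = \left(6 - 2\right) \left(-14\right) = 4 \left(-14\right) = -56$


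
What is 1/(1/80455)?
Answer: 80455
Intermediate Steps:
1/(1/80455) = 80455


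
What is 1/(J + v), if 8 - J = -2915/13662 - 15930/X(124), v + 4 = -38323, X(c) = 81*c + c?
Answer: -3157164/120973747421 ≈ -2.6098e-5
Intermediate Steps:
X(c) = 82*c
v = -38327 (v = -4 - 38323 = -38327)
J = 30877207/3157164 (J = 8 - (-2915/13662 - 15930/(82*124)) = 8 - (-2915*1/13662 - 15930/10168) = 8 - (-265/1242 - 15930*1/10168) = 8 - (-265/1242 - 7965/5084) = 8 - 1*(-5619895/3157164) = 8 + 5619895/3157164 = 30877207/3157164 ≈ 9.7800)
1/(J + v) = 1/(30877207/3157164 - 38327) = 1/(-120973747421/3157164) = -3157164/120973747421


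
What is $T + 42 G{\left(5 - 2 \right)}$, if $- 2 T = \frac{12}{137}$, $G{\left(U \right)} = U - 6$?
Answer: $- \frac{17268}{137} \approx -126.04$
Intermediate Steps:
$G{\left(U \right)} = -6 + U$
$T = - \frac{6}{137}$ ($T = - \frac{12 \cdot \frac{1}{137}}{2} = \left(- \frac{1}{2}\right) \frac{12}{137} = - \frac{6}{137} \approx -0.043796$)
$T + 42 G{\left(5 - 2 \right)} = - \frac{6}{137} + 42 \left(-6 + \left(5 - 2\right)\right) = - \frac{6}{137} + 42 \left(-6 + 3\right) = - \frac{6}{137} + 42 \left(-3\right) = - \frac{6}{137} - 126 = - \frac{17268}{137}$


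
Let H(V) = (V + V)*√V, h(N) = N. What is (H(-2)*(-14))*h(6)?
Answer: 336*I*√2 ≈ 475.18*I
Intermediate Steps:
H(V) = 2*V^(3/2) (H(V) = (2*V)*√V = 2*V^(3/2))
(H(-2)*(-14))*h(6) = ((2*(-2)^(3/2))*(-14))*6 = ((2*(-2*I*√2))*(-14))*6 = (-4*I*√2*(-14))*6 = (56*I*√2)*6 = 336*I*√2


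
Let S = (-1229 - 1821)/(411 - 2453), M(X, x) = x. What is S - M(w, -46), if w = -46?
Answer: 48491/1021 ≈ 47.494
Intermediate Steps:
S = 1525/1021 (S = -3050/(-2042) = -3050*(-1/2042) = 1525/1021 ≈ 1.4936)
S - M(w, -46) = 1525/1021 - 1*(-46) = 1525/1021 + 46 = 48491/1021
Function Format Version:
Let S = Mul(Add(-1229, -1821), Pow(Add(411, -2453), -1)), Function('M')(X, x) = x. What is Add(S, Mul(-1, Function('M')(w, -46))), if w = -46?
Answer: Rational(48491, 1021) ≈ 47.494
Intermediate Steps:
S = Rational(1525, 1021) (S = Mul(-3050, Pow(-2042, -1)) = Mul(-3050, Rational(-1, 2042)) = Rational(1525, 1021) ≈ 1.4936)
Add(S, Mul(-1, Function('M')(w, -46))) = Add(Rational(1525, 1021), Mul(-1, -46)) = Add(Rational(1525, 1021), 46) = Rational(48491, 1021)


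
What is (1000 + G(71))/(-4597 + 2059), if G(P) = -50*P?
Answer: 425/423 ≈ 1.0047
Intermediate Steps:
(1000 + G(71))/(-4597 + 2059) = (1000 - 50*71)/(-4597 + 2059) = (1000 - 3550)/(-2538) = -2550*(-1/2538) = 425/423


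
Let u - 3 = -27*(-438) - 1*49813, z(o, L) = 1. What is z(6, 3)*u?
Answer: -37984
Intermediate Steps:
u = -37984 (u = 3 + (-27*(-438) - 1*49813) = 3 + (11826 - 49813) = 3 - 37987 = -37984)
z(6, 3)*u = 1*(-37984) = -37984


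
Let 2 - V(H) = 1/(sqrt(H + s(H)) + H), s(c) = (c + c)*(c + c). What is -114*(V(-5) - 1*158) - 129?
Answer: 123642/7 + 57*sqrt(95)/35 ≈ 17679.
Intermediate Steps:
s(c) = 4*c**2 (s(c) = (2*c)*(2*c) = 4*c**2)
V(H) = 2 - 1/(H + sqrt(H + 4*H**2)) (V(H) = 2 - 1/(sqrt(H + 4*H**2) + H) = 2 - 1/(H + sqrt(H + 4*H**2)))
-114*(V(-5) - 1*158) - 129 = -114*((-1 + 2*(-5) + 2*sqrt(-5*(1 + 4*(-5))))/(-5 + sqrt(-5*(1 + 4*(-5)))) - 1*158) - 129 = -114*((-1 - 10 + 2*sqrt(-5*(1 - 20)))/(-5 + sqrt(-5*(1 - 20))) - 158) - 129 = -114*((-1 - 10 + 2*sqrt(-5*(-19)))/(-5 + sqrt(-5*(-19))) - 158) - 129 = -114*((-1 - 10 + 2*sqrt(95))/(-5 + sqrt(95)) - 158) - 129 = -114*((-11 + 2*sqrt(95))/(-5 + sqrt(95)) - 158) - 129 = -114*(-158 + (-11 + 2*sqrt(95))/(-5 + sqrt(95))) - 129 = (18012 - 114*(-11 + 2*sqrt(95))/(-5 + sqrt(95))) - 129 = 17883 - 114*(-11 + 2*sqrt(95))/(-5 + sqrt(95))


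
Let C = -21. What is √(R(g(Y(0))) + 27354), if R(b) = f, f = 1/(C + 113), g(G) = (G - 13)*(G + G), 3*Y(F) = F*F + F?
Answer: √57881087/46 ≈ 165.39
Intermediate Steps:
Y(F) = F/3 + F²/3 (Y(F) = (F*F + F)/3 = (F² + F)/3 = (F + F²)/3 = F/3 + F²/3)
g(G) = 2*G*(-13 + G) (g(G) = (-13 + G)*(2*G) = 2*G*(-13 + G))
f = 1/92 (f = 1/(-21 + 113) = 1/92 ≈ 0.010870)
R(b) = 1/92
√(R(g(Y(0))) + 27354) = √(1/92 + 27354) = √(2516569/92) = √57881087/46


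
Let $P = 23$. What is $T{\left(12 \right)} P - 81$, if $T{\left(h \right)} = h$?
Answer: $195$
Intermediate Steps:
$T{\left(12 \right)} P - 81 = 12 \cdot 23 - 81 = 276 - 81 = 195$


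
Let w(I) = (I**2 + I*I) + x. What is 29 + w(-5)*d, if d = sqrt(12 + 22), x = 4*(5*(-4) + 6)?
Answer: 29 - 6*sqrt(34) ≈ -5.9857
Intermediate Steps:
x = -56 (x = 4*(-20 + 6) = 4*(-14) = -56)
d = sqrt(34) ≈ 5.8309
w(I) = -56 + 2*I**2 (w(I) = (I**2 + I*I) - 56 = (I**2 + I**2) - 56 = 2*I**2 - 56 = -56 + 2*I**2)
29 + w(-5)*d = 29 + (-56 + 2*(-5)**2)*sqrt(34) = 29 + (-56 + 2*25)*sqrt(34) = 29 + (-56 + 50)*sqrt(34) = 29 - 6*sqrt(34)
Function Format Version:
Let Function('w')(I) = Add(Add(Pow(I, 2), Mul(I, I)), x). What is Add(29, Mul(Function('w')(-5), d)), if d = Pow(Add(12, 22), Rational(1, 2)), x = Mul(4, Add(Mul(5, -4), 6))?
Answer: Add(29, Mul(-6, Pow(34, Rational(1, 2)))) ≈ -5.9857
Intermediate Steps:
x = -56 (x = Mul(4, Add(-20, 6)) = Mul(4, -14) = -56)
d = Pow(34, Rational(1, 2)) ≈ 5.8309
Function('w')(I) = Add(-56, Mul(2, Pow(I, 2))) (Function('w')(I) = Add(Add(Pow(I, 2), Mul(I, I)), -56) = Add(Add(Pow(I, 2), Pow(I, 2)), -56) = Add(Mul(2, Pow(I, 2)), -56) = Add(-56, Mul(2, Pow(I, 2))))
Add(29, Mul(Function('w')(-5), d)) = Add(29, Mul(Add(-56, Mul(2, Pow(-5, 2))), Pow(34, Rational(1, 2)))) = Add(29, Mul(Add(-56, Mul(2, 25)), Pow(34, Rational(1, 2)))) = Add(29, Mul(Add(-56, 50), Pow(34, Rational(1, 2)))) = Add(29, Mul(-6, Pow(34, Rational(1, 2))))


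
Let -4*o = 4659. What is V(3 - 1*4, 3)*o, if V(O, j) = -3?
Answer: 13977/4 ≈ 3494.3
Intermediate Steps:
o = -4659/4 (o = -¼*4659 = -4659/4 ≈ -1164.8)
V(3 - 1*4, 3)*o = -3*(-4659/4) = 13977/4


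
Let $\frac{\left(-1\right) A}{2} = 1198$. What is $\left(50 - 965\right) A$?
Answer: $2192340$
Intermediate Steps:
$A = -2396$ ($A = \left(-2\right) 1198 = -2396$)
$\left(50 - 965\right) A = \left(50 - 965\right) \left(-2396\right) = \left(-915\right) \left(-2396\right) = 2192340$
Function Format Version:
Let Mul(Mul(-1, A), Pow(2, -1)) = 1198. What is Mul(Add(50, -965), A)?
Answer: 2192340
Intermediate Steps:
A = -2396 (A = Mul(-2, 1198) = -2396)
Mul(Add(50, -965), A) = Mul(Add(50, -965), -2396) = Mul(-915, -2396) = 2192340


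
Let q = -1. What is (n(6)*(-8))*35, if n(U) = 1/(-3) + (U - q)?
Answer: -5600/3 ≈ -1866.7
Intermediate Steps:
n(U) = 2/3 + U (n(U) = 1/(-3) + (U - 1*(-1)) = -1/3 + (U + 1) = -1/3 + (1 + U) = 2/3 + U)
(n(6)*(-8))*35 = ((2/3 + 6)*(-8))*35 = ((20/3)*(-8))*35 = -160/3*35 = -5600/3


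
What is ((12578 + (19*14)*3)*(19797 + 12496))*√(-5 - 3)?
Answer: 863902336*I*√2 ≈ 1.2217e+9*I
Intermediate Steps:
((12578 + (19*14)*3)*(19797 + 12496))*√(-5 - 3) = ((12578 + 266*3)*32293)*√(-8) = ((12578 + 798)*32293)*(2*I*√2) = (13376*32293)*(2*I*√2) = 431951168*(2*I*√2) = 863902336*I*√2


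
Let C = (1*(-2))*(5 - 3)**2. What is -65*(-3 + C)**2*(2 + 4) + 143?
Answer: -47047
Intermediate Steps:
C = -8 (C = -2*2**2 = -2*4 = -8)
-65*(-3 + C)**2*(2 + 4) + 143 = -65*(-3 - 8)**2*(2 + 4) + 143 = -65*(-11)**2*6 + 143 = -7865*6 + 143 = -65*726 + 143 = -47190 + 143 = -47047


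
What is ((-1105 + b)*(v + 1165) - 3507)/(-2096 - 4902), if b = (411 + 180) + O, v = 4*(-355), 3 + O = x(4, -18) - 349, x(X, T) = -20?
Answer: -222423/6998 ≈ -31.784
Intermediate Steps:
O = -372 (O = -3 + (-20 - 349) = -3 - 369 = -372)
v = -1420
b = 219 (b = (411 + 180) - 372 = 591 - 372 = 219)
((-1105 + b)*(v + 1165) - 3507)/(-2096 - 4902) = ((-1105 + 219)*(-1420 + 1165) - 3507)/(-2096 - 4902) = (-886*(-255) - 3507)/(-6998) = (225930 - 3507)*(-1/6998) = 222423*(-1/6998) = -222423/6998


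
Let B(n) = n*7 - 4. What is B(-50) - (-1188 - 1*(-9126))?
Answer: -8292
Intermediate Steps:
B(n) = -4 + 7*n (B(n) = 7*n - 4 = -4 + 7*n)
B(-50) - (-1188 - 1*(-9126)) = (-4 + 7*(-50)) - (-1188 - 1*(-9126)) = (-4 - 350) - (-1188 + 9126) = -354 - 1*7938 = -354 - 7938 = -8292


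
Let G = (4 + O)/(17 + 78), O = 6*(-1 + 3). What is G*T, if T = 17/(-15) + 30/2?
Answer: 3328/1425 ≈ 2.3354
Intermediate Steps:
O = 12 (O = 6*2 = 12)
T = 208/15 (T = 17*(-1/15) + 30*(½) = -17/15 + 15 = 208/15 ≈ 13.867)
G = 16/95 (G = (4 + 12)/(17 + 78) = 16/95 ≈ 0.16842)
G*T = (16/95)*(208/15) = 3328/1425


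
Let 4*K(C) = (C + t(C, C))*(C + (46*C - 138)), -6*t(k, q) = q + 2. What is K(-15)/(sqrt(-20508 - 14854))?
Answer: -21637*I*sqrt(35362)/282896 ≈ -14.383*I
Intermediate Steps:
t(k, q) = -1/3 - q/6 (t(k, q) = -(q + 2)/6 = -(2 + q)/6 = -1/3 - q/6)
K(C) = (-138 + 47*C)*(-1/3 + 5*C/6)/4 (K(C) = ((C + (-1/3 - C/6))*(C + (46*C - 138)))/4 = ((-1/3 + 5*C/6)*(C + (-138 + 46*C)))/4 = ((-1/3 + 5*C/6)*(-138 + 47*C))/4 = ((-138 + 47*C)*(-1/3 + 5*C/6))/4 = (-138 + 47*C)*(-1/3 + 5*C/6)/4)
K(-15)/(sqrt(-20508 - 14854)) = (23/2 - 98/3*(-15) + (235/24)*(-15)**2)/(sqrt(-20508 - 14854)) = (23/2 + 490 + (235/24)*225)/(sqrt(-35362)) = (23/2 + 490 + 17625/8)/((I*sqrt(35362))) = 21637*(-I*sqrt(35362)/35362)/8 = -21637*I*sqrt(35362)/282896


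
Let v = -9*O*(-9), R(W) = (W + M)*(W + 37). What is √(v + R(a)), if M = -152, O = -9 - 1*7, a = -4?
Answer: 6*I*√179 ≈ 80.275*I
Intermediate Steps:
O = -16 (O = -9 - 7 = -16)
R(W) = (-152 + W)*(37 + W) (R(W) = (W - 152)*(W + 37) = (-152 + W)*(37 + W))
v = -1296 (v = -9*(-16)*(-9) = 144*(-9) = -1296)
√(v + R(a)) = √(-1296 + (-5624 + (-4)² - 115*(-4))) = √(-1296 + (-5624 + 16 + 460)) = √(-1296 - 5148) = √(-6444) = 6*I*√179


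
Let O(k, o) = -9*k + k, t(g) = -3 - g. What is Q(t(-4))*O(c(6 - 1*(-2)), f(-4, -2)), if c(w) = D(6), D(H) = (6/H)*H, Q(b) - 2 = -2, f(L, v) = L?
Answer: 0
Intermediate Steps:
Q(b) = 0 (Q(b) = 2 - 2 = 0)
D(H) = 6
c(w) = 6
O(k, o) = -8*k
Q(t(-4))*O(c(6 - 1*(-2)), f(-4, -2)) = 0*(-8*6) = 0*(-48) = 0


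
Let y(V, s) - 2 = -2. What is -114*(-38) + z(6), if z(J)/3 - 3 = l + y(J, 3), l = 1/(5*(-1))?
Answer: 21702/5 ≈ 4340.4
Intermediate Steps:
y(V, s) = 0 (y(V, s) = 2 - 2 = 0)
l = -⅕ (l = 1/(-5) = -⅕ ≈ -0.20000)
z(J) = 42/5 (z(J) = 9 + 3*(-⅕ + 0) = 9 + 3*(-⅕) = 9 - ⅗ = 42/5)
-114*(-38) + z(6) = -114*(-38) + 42/5 = 4332 + 42/5 = 21702/5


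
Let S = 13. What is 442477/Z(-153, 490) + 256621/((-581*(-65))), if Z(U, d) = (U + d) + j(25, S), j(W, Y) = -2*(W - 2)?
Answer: 16784820616/10989615 ≈ 1527.3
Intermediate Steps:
j(W, Y) = 4 - 2*W (j(W, Y) = -2*(-2 + W) = 4 - 2*W)
Z(U, d) = -46 + U + d (Z(U, d) = (U + d) + (4 - 2*25) = (U + d) + (4 - 50) = (U + d) - 46 = -46 + U + d)
442477/Z(-153, 490) + 256621/((-581*(-65))) = 442477/(-46 - 153 + 490) + 256621/((-581*(-65))) = 442477/291 + 256621/37765 = 16784820616/10989615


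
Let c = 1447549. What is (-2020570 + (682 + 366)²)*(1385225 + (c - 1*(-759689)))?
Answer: -3313206481158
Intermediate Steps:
(-2020570 + (682 + 366)²)*(1385225 + (c - 1*(-759689))) = (-2020570 + (682 + 366)²)*(1385225 + (1447549 - 1*(-759689))) = (-2020570 + 1048²)*(1385225 + (1447549 + 759689)) = (-2020570 + 1098304)*(1385225 + 2207238) = -922266*3592463 = -3313206481158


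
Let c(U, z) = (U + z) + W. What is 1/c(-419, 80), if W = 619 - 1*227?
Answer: 1/53 ≈ 0.018868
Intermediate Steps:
W = 392 (W = 619 - 227 = 392)
c(U, z) = 392 + U + z (c(U, z) = (U + z) + 392 = 392 + U + z)
1/c(-419, 80) = 1/(392 - 419 + 80) = 1/53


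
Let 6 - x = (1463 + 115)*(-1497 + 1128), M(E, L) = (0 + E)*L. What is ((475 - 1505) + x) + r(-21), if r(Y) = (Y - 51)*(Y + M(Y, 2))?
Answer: 585794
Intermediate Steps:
M(E, L) = E*L
x = 582288 (x = 6 - (1463 + 115)*(-1497 + 1128) = 6 - 1578*(-369) = 6 - 1*(-582282) = 6 + 582282 = 582288)
r(Y) = 3*Y*(-51 + Y) (r(Y) = (Y - 51)*(Y + Y*2) = (-51 + Y)*(Y + 2*Y) = (-51 + Y)*(3*Y) = 3*Y*(-51 + Y))
((475 - 1505) + x) + r(-21) = ((475 - 1505) + 582288) + 3*(-21)*(-51 - 21) = (-1030 + 582288) + 3*(-21)*(-72) = 581258 + 4536 = 585794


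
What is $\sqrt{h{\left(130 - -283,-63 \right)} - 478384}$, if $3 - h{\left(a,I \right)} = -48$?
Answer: $i \sqrt{478333} \approx 691.62 i$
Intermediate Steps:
$h{\left(a,I \right)} = 51$ ($h{\left(a,I \right)} = 3 - -48 = 3 + 48 = 51$)
$\sqrt{h{\left(130 - -283,-63 \right)} - 478384} = \sqrt{51 - 478384} = \sqrt{-478333} = i \sqrt{478333}$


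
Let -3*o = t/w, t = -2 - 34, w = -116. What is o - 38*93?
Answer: -102489/29 ≈ -3534.1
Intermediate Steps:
t = -36
o = -3/29 (o = -(-12)/(-116) = -(-12)*(-1)/116 = -⅓*9/29 = -3/29 ≈ -0.10345)
o - 38*93 = -3/29 - 38*93 = -3/29 - 3534 = -102489/29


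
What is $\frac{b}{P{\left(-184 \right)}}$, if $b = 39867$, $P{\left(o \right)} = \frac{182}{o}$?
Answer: $- \frac{3667764}{91} \approx -40305.0$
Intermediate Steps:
$\frac{b}{P{\left(-184 \right)}} = \frac{39867}{182 \frac{1}{-184}} = \frac{39867}{182 \left(- \frac{1}{184}\right)} = \frac{39867}{- \frac{91}{92}} = 39867 \left(- \frac{92}{91}\right) = - \frac{3667764}{91}$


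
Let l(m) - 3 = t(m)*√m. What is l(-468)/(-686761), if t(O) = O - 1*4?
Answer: -3/686761 + 2832*I*√13/686761 ≈ -4.3683e-6 + 0.014868*I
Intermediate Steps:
t(O) = -4 + O (t(O) = O - 4 = -4 + O)
l(m) = 3 + √m*(-4 + m) (l(m) = 3 + (-4 + m)*√m = 3 + √m*(-4 + m))
l(-468)/(-686761) = (3 + √(-468)*(-4 - 468))/(-686761) = (3 + (6*I*√13)*(-472))*(-1/686761) = (3 - 2832*I*√13)*(-1/686761) = -3/686761 + 2832*I*√13/686761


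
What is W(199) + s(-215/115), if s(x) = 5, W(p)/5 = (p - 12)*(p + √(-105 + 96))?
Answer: 186070 + 2805*I ≈ 1.8607e+5 + 2805.0*I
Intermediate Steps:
W(p) = 5*(-12 + p)*(p + 3*I) (W(p) = 5*((p - 12)*(p + √(-105 + 96))) = 5*((-12 + p)*(p + √(-9))) = 5*((-12 + p)*(p + 3*I)) = 5*(-12 + p)*(p + 3*I))
W(199) + s(-215/115) = (-180*I + 5*199² - 15*199*(4 - I)) + 5 = (-180*I + 5*39601 + (-11940 + 2985*I)) + 5 = (-180*I + 198005 + (-11940 + 2985*I)) + 5 = (186065 + 2805*I) + 5 = 186070 + 2805*I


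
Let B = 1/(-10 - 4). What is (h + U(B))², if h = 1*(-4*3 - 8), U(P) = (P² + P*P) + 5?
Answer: 2157961/9604 ≈ 224.69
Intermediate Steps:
B = -1/14 (B = 1/(-14) = -1/14 ≈ -0.071429)
U(P) = 5 + 2*P² (U(P) = (P² + P²) + 5 = 2*P² + 5 = 5 + 2*P²)
h = -20 (h = 1*(-12 - 8) = 1*(-20) = -20)
(h + U(B))² = (-20 + (5 + 2*(-1/14)²))² = (-20 + (5 + 2*(1/196)))² = (-20 + (5 + 1/98))² = (-20 + 491/98)² = (-1469/98)² = 2157961/9604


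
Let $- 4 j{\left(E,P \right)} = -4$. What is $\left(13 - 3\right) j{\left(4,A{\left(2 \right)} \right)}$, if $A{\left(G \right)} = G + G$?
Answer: $10$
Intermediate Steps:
$A{\left(G \right)} = 2 G$
$j{\left(E,P \right)} = 1$ ($j{\left(E,P \right)} = \left(- \frac{1}{4}\right) \left(-4\right) = 1$)
$\left(13 - 3\right) j{\left(4,A{\left(2 \right)} \right)} = \left(13 - 3\right) 1 = 10 \cdot 1 = 10$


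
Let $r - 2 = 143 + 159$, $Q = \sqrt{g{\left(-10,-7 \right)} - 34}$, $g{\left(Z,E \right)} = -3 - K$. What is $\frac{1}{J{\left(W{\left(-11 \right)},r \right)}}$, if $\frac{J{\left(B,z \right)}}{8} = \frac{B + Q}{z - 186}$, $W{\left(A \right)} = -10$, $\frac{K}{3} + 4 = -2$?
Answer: $- \frac{295}{238} - \frac{59 i \sqrt{19}}{476} \approx -1.2395 - 0.54028 i$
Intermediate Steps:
$K = -18$ ($K = -12 + 3 \left(-2\right) = -12 - 6 = -18$)
$g{\left(Z,E \right)} = 15$ ($g{\left(Z,E \right)} = -3 - -18 = -3 + 18 = 15$)
$Q = i \sqrt{19}$ ($Q = \sqrt{15 - 34} = \sqrt{-19} = i \sqrt{19} \approx 4.3589 i$)
$r = 304$ ($r = 2 + \left(143 + 159\right) = 2 + 302 = 304$)
$J{\left(B,z \right)} = \frac{8 \left(B + i \sqrt{19}\right)}{-186 + z}$ ($J{\left(B,z \right)} = 8 \frac{B + i \sqrt{19}}{z - 186} = 8 \frac{B + i \sqrt{19}}{-186 + z} = \frac{8 \left(B + i \sqrt{19}\right)}{-186 + z}$)
$\frac{1}{J{\left(W{\left(-11 \right)},r \right)}} = \frac{1}{8 \frac{1}{-186 + 304} \left(-10 + i \sqrt{19}\right)} = \frac{1}{8 \cdot \frac{1}{118} \left(-10 + i \sqrt{19}\right)} = \frac{1}{- \frac{40}{59} + \frac{4 i \sqrt{19}}{59}}$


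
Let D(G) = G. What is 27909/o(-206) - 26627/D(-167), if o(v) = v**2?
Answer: 1134604175/7086812 ≈ 160.10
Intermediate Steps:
27909/o(-206) - 26627/D(-167) = 27909/((-206)**2) - 26627/(-167) = 27909/42436 - 26627*(-1/167) = 27909*(1/42436) + 26627/167 = 27909/42436 + 26627/167 = 1134604175/7086812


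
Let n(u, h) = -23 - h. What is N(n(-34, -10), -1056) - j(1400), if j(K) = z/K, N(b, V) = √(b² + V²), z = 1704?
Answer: -213/175 + √1115305 ≈ 1054.9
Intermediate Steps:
N(b, V) = √(V² + b²)
j(K) = 1704/K
N(n(-34, -10), -1056) - j(1400) = √((-1056)² + (-23 - 1*(-10))²) - 1704/1400 = √(1115136 + (-23 + 10)²) - 1704/1400 = √(1115136 + (-13)²) - 1*213/175 = √(1115136 + 169) - 213/175 = √1115305 - 213/175 = -213/175 + √1115305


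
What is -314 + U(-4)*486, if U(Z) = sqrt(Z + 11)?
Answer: -314 + 486*sqrt(7) ≈ 971.83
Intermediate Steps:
U(Z) = sqrt(11 + Z)
-314 + U(-4)*486 = -314 + sqrt(11 - 4)*486 = -314 + sqrt(7)*486 = -314 + 486*sqrt(7)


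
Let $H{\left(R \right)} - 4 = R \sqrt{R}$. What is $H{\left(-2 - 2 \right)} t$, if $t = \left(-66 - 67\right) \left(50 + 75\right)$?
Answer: $-66500 + 133000 i \approx -66500.0 + 1.33 \cdot 10^{5} i$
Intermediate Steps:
$t = -16625$ ($t = \left(-133\right) 125 = -16625$)
$H{\left(R \right)} = 4 + R^{\frac{3}{2}}$ ($H{\left(R \right)} = 4 + R \sqrt{R} = 4 + R^{\frac{3}{2}}$)
$H{\left(-2 - 2 \right)} t = \left(4 + \left(-2 - 2\right)^{\frac{3}{2}}\right) \left(-16625\right) = \left(4 + \left(-4\right)^{\frac{3}{2}}\right) \left(-16625\right) = \left(4 - 8 i\right) \left(-16625\right) = -66500 + 133000 i$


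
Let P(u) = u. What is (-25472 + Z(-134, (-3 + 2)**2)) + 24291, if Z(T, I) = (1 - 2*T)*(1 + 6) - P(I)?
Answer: 701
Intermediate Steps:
Z(T, I) = 7 - I - 14*T (Z(T, I) = (1 - 2*T)*(1 + 6) - I = (1 - 2*T)*7 - I = (7 - 14*T) - I = 7 - I - 14*T)
(-25472 + Z(-134, (-3 + 2)**2)) + 24291 = (-25472 + (7 - (-3 + 2)**2 - 14*(-134))) + 24291 = (-25472 + (7 - 1*(-1)**2 + 1876)) + 24291 = (-25472 + (7 - 1*1 + 1876)) + 24291 = (-25472 + (7 - 1 + 1876)) + 24291 = (-25472 + 1882) + 24291 = -23590 + 24291 = 701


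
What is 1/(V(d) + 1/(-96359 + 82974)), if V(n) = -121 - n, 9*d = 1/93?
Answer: -11203245/1355606867 ≈ -0.0082644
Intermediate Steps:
d = 1/837 (d = (1/9)/93 = (1/9)*(1/93) = 1/837 ≈ 0.0011947)
1/(V(d) + 1/(-96359 + 82974)) = 1/((-121 - 1*1/837) + 1/(-96359 + 82974)) = 1/((-121 - 1/837) + 1/(-13385)) = 1/(-101278/837 - 1/13385) = 1/(-1355606867/11203245) = -11203245/1355606867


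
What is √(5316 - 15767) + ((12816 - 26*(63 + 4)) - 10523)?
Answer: 551 + I*√10451 ≈ 551.0 + 102.23*I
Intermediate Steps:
√(5316 - 15767) + ((12816 - 26*(63 + 4)) - 10523) = √(-10451) + ((12816 - 26*67) - 10523) = I*√10451 + ((12816 - 1742) - 10523) = I*√10451 + (11074 - 10523) = I*√10451 + 551 = 551 + I*√10451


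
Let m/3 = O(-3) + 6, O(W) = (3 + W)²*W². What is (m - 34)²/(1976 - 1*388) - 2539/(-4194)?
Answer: 1276399/1665018 ≈ 0.76660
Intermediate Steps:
O(W) = W²*(3 + W)²
m = 18 (m = 3*((-3)²*(3 - 3)² + 6) = 3*(9*0² + 6) = 3*(9*0 + 6) = 3*(0 + 6) = 3*6 = 18)
(m - 34)²/(1976 - 1*388) - 2539/(-4194) = (18 - 34)²/(1976 - 1*388) - 2539/(-4194) = (-16)²/(1976 - 388) - 2539*(-1/4194) = 256/1588 + 2539/4194 = 256*(1/1588) + 2539/4194 = 64/397 + 2539/4194 = 1276399/1665018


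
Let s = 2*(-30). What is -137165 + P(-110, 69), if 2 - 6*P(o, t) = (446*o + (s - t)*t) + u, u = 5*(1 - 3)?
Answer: -765017/6 ≈ -1.2750e+5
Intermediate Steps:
s = -60
u = -10 (u = 5*(-2) = -10)
P(o, t) = 2 - 223*o/3 - t*(-60 - t)/6 (P(o, t) = ⅓ - ((446*o + (-60 - t)*t) - 10)/6 = ⅓ - ((446*o + t*(-60 - t)) - 10)/6 = ⅓ - (-10 + 446*o + t*(-60 - t))/6 = ⅓ + (5/3 - 223*o/3 - t*(-60 - t)/6) = 2 - 223*o/3 - t*(-60 - t)/6)
-137165 + P(-110, 69) = -137165 + (2 + 10*69 - 223/3*(-110) + (⅙)*69²) = -137165 + (2 + 690 + 24530/3 + (⅙)*4761) = -137165 + (2 + 690 + 24530/3 + 1587/2) = -137165 + 57973/6 = -765017/6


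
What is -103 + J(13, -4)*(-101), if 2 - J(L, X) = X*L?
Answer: -5557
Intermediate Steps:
J(L, X) = 2 - L*X (J(L, X) = 2 - X*L = 2 - L*X)
-103 + J(13, -4)*(-101) = -103 + (2 - 1*13*(-4))*(-101) = -103 + (2 + 52)*(-101) = -103 + 54*(-101) = -103 - 5454 = -5557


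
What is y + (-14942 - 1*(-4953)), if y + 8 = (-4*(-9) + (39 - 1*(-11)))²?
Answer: -2601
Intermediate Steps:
y = 7388 (y = -8 + (-4*(-9) + (39 - 1*(-11)))² = -8 + (36 + (39 + 11))² = -8 + (36 + 50)² = -8 + 86² = -8 + 7396 = 7388)
y + (-14942 - 1*(-4953)) = 7388 + (-14942 - 1*(-4953)) = 7388 + (-14942 + 4953) = 7388 - 9989 = -2601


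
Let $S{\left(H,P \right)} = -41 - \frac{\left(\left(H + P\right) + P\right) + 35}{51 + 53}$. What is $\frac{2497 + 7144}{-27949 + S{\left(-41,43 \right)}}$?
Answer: $- \frac{125333}{363880} \approx -0.34443$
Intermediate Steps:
$S{\left(H,P \right)} = - \frac{4299}{104} - \frac{P}{52} - \frac{H}{104}$ ($S{\left(H,P \right)} = -41 - \frac{\left(H + 2 P\right) + 35}{104} = -41 - \left(35 + H + 2 P\right) \frac{1}{104} = -41 - \left(\frac{35}{104} + \frac{P}{52} + \frac{H}{104}\right) = - \frac{4299}{104} - \frac{P}{52} - \frac{H}{104}$)
$\frac{2497 + 7144}{-27949 + S{\left(-41,43 \right)}} = \frac{2497 + 7144}{-27949 - \frac{543}{13}} = \frac{9641}{-27949 - \frac{543}{13}} = \frac{9641}{- \frac{363880}{13}} = 9641 \left(- \frac{13}{363880}\right) = - \frac{125333}{363880}$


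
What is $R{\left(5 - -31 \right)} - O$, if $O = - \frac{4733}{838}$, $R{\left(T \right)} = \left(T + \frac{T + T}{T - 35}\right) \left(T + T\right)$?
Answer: $\frac{6521021}{838} \approx 7781.6$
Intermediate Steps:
$R{\left(T \right)} = 2 T \left(T + \frac{2 T}{-35 + T}\right)$ ($R{\left(T \right)} = \left(T + \frac{2 T}{-35 + T}\right) 2 T = 2 T \left(T + \frac{2 T}{-35 + T}\right)$)
$O = - \frac{4733}{838}$ ($O = \left(-4733\right) \frac{1}{838} = - \frac{4733}{838} \approx -5.648$)
$R{\left(5 - -31 \right)} - O = \frac{2 \left(5 - -31\right)^{2} \left(-33 + \left(5 - -31\right)\right)}{-35 + \left(5 - -31\right)} - - \frac{4733}{838} = \frac{2 \left(5 + 31\right)^{2} \left(-33 + \left(5 + 31\right)\right)}{-35 + \left(5 + 31\right)} + \frac{4733}{838} = \frac{2 \cdot 36^{2} \left(-33 + 36\right)}{-35 + 36} + \frac{4733}{838} = 2 \cdot 1296 \cdot 1^{-1} \cdot 3 + \frac{4733}{838} = 2 \cdot 1296 \cdot 1 \cdot 3 + \frac{4733}{838} = 7776 + \frac{4733}{838} = \frac{6521021}{838}$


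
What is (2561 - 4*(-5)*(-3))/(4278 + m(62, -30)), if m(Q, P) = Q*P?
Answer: 2501/2418 ≈ 1.0343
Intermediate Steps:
m(Q, P) = P*Q
(2561 - 4*(-5)*(-3))/(4278 + m(62, -30)) = (2561 - 4*(-5)*(-3))/(4278 - 30*62) = (2561 + 20*(-3))/(4278 - 1860) = (2561 - 60)/2418 = 2501*(1/2418) = 2501/2418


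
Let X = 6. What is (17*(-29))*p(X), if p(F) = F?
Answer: -2958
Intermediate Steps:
(17*(-29))*p(X) = (17*(-29))*6 = -493*6 = -2958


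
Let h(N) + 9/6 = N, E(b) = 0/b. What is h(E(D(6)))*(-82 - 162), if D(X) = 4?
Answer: 366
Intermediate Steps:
E(b) = 0
h(N) = -3/2 + N
h(E(D(6)))*(-82 - 162) = (-3/2 + 0)*(-82 - 162) = -3/2*(-244) = 366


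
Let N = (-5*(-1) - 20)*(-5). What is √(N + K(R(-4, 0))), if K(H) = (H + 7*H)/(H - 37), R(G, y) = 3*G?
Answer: 3*√419/7 ≈ 8.7726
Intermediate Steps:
N = 75 (N = (5 - 20)*(-5) = -15*(-5) = 75)
K(H) = 8*H/(-37 + H) (K(H) = (8*H)/(-37 + H) = 8*H/(-37 + H))
√(N + K(R(-4, 0))) = √(75 + 8*(3*(-4))/(-37 + 3*(-4))) = √(75 + 8*(-12)/(-37 - 12)) = √(75 + 8*(-12)/(-49)) = √(75 + 8*(-12)*(-1/49)) = √(75 + 96/49) = √(3771/49) = 3*√419/7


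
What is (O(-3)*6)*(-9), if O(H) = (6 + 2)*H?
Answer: 1296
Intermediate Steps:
O(H) = 8*H
(O(-3)*6)*(-9) = ((8*(-3))*6)*(-9) = -24*6*(-9) = -144*(-9) = 1296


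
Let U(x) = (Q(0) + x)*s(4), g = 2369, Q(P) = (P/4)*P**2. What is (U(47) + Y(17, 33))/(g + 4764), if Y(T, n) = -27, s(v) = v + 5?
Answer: 396/7133 ≈ 0.055517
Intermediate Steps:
Q(P) = P**3/4 (Q(P) = (P*(1/4))*P**2 = (P/4)*P**2 = P**3/4)
s(v) = 5 + v
U(x) = 9*x (U(x) = ((1/4)*0**3 + x)*(5 + 4) = ((1/4)*0 + x)*9 = (0 + x)*9 = x*9 = 9*x)
(U(47) + Y(17, 33))/(g + 4764) = (9*47 - 27)/(2369 + 4764) = (423 - 27)/7133 = 396*(1/7133) = 396/7133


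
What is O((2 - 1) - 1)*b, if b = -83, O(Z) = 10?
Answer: -830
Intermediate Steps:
O((2 - 1) - 1)*b = 10*(-83) = -830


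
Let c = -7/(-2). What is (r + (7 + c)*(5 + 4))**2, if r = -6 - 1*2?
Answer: 29929/4 ≈ 7482.3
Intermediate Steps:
c = 7/2 (c = -7*(-1/2) = 7/2 ≈ 3.5000)
r = -8 (r = -6 - 2 = -8)
(r + (7 + c)*(5 + 4))**2 = (-8 + (7 + 7/2)*(5 + 4))**2 = (-8 + (21/2)*9)**2 = (-8 + 189/2)**2 = (173/2)**2 = 29929/4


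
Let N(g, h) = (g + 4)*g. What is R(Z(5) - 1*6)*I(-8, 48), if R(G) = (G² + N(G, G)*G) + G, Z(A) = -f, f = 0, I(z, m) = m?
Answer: -2016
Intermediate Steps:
N(g, h) = g*(4 + g) (N(g, h) = (4 + g)*g = g*(4 + g))
Z(A) = 0 (Z(A) = -1*0 = 0)
R(G) = G + G² + G²*(4 + G) (R(G) = (G² + (G*(4 + G))*G) + G = (G² + G²*(4 + G)) + G = G + G² + G²*(4 + G))
R(Z(5) - 1*6)*I(-8, 48) = ((0 - 1*6)*(1 + (0 - 1*6) + (0 - 1*6)*(4 + (0 - 1*6))))*48 = ((0 - 6)*(1 + (0 - 6) + (0 - 6)*(4 + (0 - 6))))*48 = -6*(1 - 6 - 6*(4 - 6))*48 = -6*(1 - 6 - 6*(-2))*48 = -6*(1 - 6 + 12)*48 = -6*7*48 = -42*48 = -2016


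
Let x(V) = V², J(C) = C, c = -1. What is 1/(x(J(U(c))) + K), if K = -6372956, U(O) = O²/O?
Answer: -1/6372955 ≈ -1.5691e-7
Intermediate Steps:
U(O) = O
1/(x(J(U(c))) + K) = 1/((-1)² - 6372956) = 1/(1 - 6372956) = 1/(-6372955) = -1/6372955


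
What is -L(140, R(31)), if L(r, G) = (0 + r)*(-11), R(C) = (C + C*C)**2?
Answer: 1540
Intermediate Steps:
R(C) = (C + C**2)**2
L(r, G) = -11*r (L(r, G) = r*(-11) = -11*r)
-L(140, R(31)) = -(-11)*140 = -1*(-1540) = 1540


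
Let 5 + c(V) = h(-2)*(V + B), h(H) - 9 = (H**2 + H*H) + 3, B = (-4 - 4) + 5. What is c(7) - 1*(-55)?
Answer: 130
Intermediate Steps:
B = -3 (B = -8 + 5 = -3)
h(H) = 12 + 2*H**2 (h(H) = 9 + ((H**2 + H*H) + 3) = 9 + ((H**2 + H**2) + 3) = 9 + (2*H**2 + 3) = 9 + (3 + 2*H**2) = 12 + 2*H**2)
c(V) = -65 + 20*V (c(V) = -5 + (12 + 2*(-2)**2)*(V - 3) = -5 + (12 + 2*4)*(-3 + V) = -5 + (12 + 8)*(-3 + V) = -5 + 20*(-3 + V) = -5 + (-60 + 20*V) = -65 + 20*V)
c(7) - 1*(-55) = (-65 + 20*7) - 1*(-55) = (-65 + 140) + 55 = 75 + 55 = 130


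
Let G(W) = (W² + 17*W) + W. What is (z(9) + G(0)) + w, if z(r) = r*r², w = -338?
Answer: 391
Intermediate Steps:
z(r) = r³
G(W) = W² + 18*W
(z(9) + G(0)) + w = (9³ + 0*(18 + 0)) - 338 = (729 + 0*18) - 338 = (729 + 0) - 338 = 729 - 338 = 391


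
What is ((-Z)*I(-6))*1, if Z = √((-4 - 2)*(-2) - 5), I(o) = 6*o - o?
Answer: 30*√7 ≈ 79.373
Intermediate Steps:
I(o) = 5*o
Z = √7 (Z = √(-6*(-2) - 5) = √(12 - 5) = √7 ≈ 2.6458)
((-Z)*I(-6))*1 = ((-√7)*(5*(-6)))*1 = (-√7*(-30))*1 = (30*√7)*1 = 30*√7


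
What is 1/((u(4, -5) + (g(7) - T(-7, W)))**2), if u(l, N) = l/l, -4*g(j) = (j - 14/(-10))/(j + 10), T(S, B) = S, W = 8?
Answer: 28900/1792921 ≈ 0.016119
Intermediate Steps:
g(j) = -(7/5 + j)/(4*(10 + j)) (g(j) = -(j - 14/(-10))/(4*(j + 10)) = -(j - 14*(-1/10))/(4*(10 + j)) = -(j + 7/5)/(4*(10 + j)) = -(7/5 + j)/(4*(10 + j)))
u(l, N) = 1
1/((u(4, -5) + (g(7) - T(-7, W)))**2) = 1/((1 + ((-7 - 5*7)/(20*(10 + 7)) - 1*(-7)))**2) = 1/((1 + ((1/20)*(-7 - 35)/17 + 7))**2) = 1/((1 + ((1/20)*(1/17)*(-42) + 7))**2) = 1/((1 + (-21/170 + 7))**2) = 1/((1 + 1169/170)**2) = 1/((1339/170)**2) = 1/(1792921/28900) = 28900/1792921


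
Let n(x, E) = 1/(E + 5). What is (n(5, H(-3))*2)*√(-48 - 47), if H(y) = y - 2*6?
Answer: -I*√95/5 ≈ -1.9494*I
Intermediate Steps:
H(y) = -12 + y (H(y) = y - 12 = -12 + y)
n(x, E) = 1/(5 + E)
(n(5, H(-3))*2)*√(-48 - 47) = (2/(5 + (-12 - 3)))*√(-48 - 47) = (2/(5 - 15))*√(-95) = (2/(-10))*(I*√95) = (-⅒*2)*(I*√95) = -I*√95/5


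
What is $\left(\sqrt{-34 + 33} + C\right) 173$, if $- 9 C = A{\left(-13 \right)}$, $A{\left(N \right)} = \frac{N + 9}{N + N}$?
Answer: $- \frac{346}{117} + 173 i \approx -2.9573 + 173.0 i$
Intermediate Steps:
$A{\left(N \right)} = \frac{9 + N}{2 N}$
$C = - \frac{2}{117}$ ($C = - \frac{\frac{1}{2} \frac{1}{-13} \left(9 - 13\right)}{9} = - \frac{\frac{1}{2} \left(- \frac{1}{13}\right) \left(-4\right)}{9} = \left(- \frac{1}{9}\right) \frac{2}{13} = - \frac{2}{117} \approx -0.017094$)
$\left(\sqrt{-34 + 33} + C\right) 173 = \left(\sqrt{-34 + 33} - \frac{2}{117}\right) 173 = \left(\sqrt{-1} - \frac{2}{117}\right) 173 = \left(i - \frac{2}{117}\right) 173 = \left(- \frac{2}{117} + i\right) 173 = - \frac{346}{117} + 173 i$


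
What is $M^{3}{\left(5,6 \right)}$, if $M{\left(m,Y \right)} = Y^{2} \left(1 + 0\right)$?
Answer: $46656$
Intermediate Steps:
$M{\left(m,Y \right)} = Y^{2}$ ($M{\left(m,Y \right)} = Y^{2} \cdot 1 = Y^{2}$)
$M^{3}{\left(5,6 \right)} = \left(6^{2}\right)^{3} = 36^{3} = 46656$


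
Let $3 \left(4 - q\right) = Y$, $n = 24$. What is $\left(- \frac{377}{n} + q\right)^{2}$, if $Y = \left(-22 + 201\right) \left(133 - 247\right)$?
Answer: $\frac{26558243089}{576} \approx 4.6108 \cdot 10^{7}$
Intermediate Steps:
$Y = -20406$ ($Y = 179 \left(-114\right) = -20406$)
$q = 6806$ ($q = 4 - -6802 = 4 + 6802 = 6806$)
$\left(- \frac{377}{n} + q\right)^{2} = \left(- \frac{377}{24} + 6806\right)^{2} = \left(\frac{162967}{24}\right)^{2} = \frac{26558243089}{576}$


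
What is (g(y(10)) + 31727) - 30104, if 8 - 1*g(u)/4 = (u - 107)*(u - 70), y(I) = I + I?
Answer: -15745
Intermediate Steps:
y(I) = 2*I
g(u) = 32 - 4*(-107 + u)*(-70 + u) (g(u) = 32 - 4*(u - 107)*(u - 70) = 32 - 4*(-107 + u)*(-70 + u))
(g(y(10)) + 31727) - 30104 = ((-29928 - 4*(2*10)**2 + 708*(2*10)) + 31727) - 30104 = ((-29928 - 4*20**2 + 708*20) + 31727) - 30104 = ((-29928 - 4*400 + 14160) + 31727) - 30104 = ((-29928 - 1600 + 14160) + 31727) - 30104 = (-17368 + 31727) - 30104 = 14359 - 30104 = -15745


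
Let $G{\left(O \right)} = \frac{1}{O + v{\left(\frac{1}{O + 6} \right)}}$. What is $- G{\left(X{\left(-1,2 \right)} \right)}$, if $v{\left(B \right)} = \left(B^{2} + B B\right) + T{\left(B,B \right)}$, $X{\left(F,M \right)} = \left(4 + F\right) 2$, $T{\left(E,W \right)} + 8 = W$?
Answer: $\frac{72}{137} \approx 0.52555$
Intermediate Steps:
$T{\left(E,W \right)} = -8 + W$
$X{\left(F,M \right)} = 8 + 2 F$
$v{\left(B \right)} = -8 + B + 2 B^{2}$ ($v{\left(B \right)} = \left(B^{2} + B B\right) + \left(-8 + B\right) = \left(B^{2} + B^{2}\right) + \left(-8 + B\right) = 2 B^{2} + \left(-8 + B\right) = -8 + B + 2 B^{2}$)
$G{\left(O \right)} = \frac{1}{-8 + O + \frac{1}{6 + O} + \frac{2}{\left(6 + O\right)^{2}}}$ ($G{\left(O \right)} = \frac{1}{O + \left(-8 + \frac{1}{O + 6} + 2 \left(\frac{1}{O + 6}\right)^{2}\right)} = \frac{1}{O + \left(-8 + \frac{1}{6 + O} + 2 \left(\frac{1}{6 + O}\right)^{2}\right)} = \frac{1}{O + \left(-8 + \frac{1}{6 + O} + \frac{2}{\left(6 + O\right)^{2}}\right)} = \frac{1}{-8 + O + \frac{1}{6 + O} + \frac{2}{\left(6 + O\right)^{2}}}$)
$- G{\left(X{\left(-1,2 \right)} \right)} = - \frac{36 + \left(8 + 2 \left(-1\right)\right)^{2} + 12 \left(8 + 2 \left(-1\right)\right)}{-280 + \left(8 + 2 \left(-1\right)\right)^{3} - 59 \left(8 + 2 \left(-1\right)\right) + 4 \left(8 + 2 \left(-1\right)\right)^{2}} = - \frac{36 + \left(8 - 2\right)^{2} + 12 \left(8 - 2\right)}{-280 + \left(8 - 2\right)^{3} - 59 \left(8 - 2\right) + 4 \left(8 - 2\right)^{2}} = - \frac{36 + 6^{2} + 12 \cdot 6}{-280 + 6^{3} - 354 + 4 \cdot 6^{2}} = - \frac{36 + 36 + 72}{-280 + 216 - 354 + 4 \cdot 36} = - \frac{144}{-280 + 216 - 354 + 144} = - \frac{144}{-274} = - \frac{\left(-1\right) 144}{274} = \left(-1\right) \left(- \frac{72}{137}\right) = \frac{72}{137}$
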